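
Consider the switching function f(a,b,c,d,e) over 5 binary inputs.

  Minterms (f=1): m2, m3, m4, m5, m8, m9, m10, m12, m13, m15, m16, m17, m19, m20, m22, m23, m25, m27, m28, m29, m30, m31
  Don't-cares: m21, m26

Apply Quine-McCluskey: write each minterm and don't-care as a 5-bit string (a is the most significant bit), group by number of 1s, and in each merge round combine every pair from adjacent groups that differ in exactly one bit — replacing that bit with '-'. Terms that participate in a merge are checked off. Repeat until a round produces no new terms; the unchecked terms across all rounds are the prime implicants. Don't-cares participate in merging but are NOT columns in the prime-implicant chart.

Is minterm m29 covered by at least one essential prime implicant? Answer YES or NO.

size-2^0 implicants → 00010(✓)  00011(✓)  00100(✓)  00101(✓)  01000(✓)  01001(✓)  01010(✓)  01100(✓)  01101(✓)  01111(✓)  10000(✓)  10001(✓)  10011(✓)  10100(✓)  10101(✓)  10110(✓)  10111(✓)  11001(✓)  11010(✓)  11011(✓)  11100(✓)  11101(✓)  11110(✓)  11111(✓)
size-2^1 implicants → -0011  -0100(✓)  -0101(✓)  -1001(✓)  -1010  -1100(✓)  -1101(✓)  -1111(✓)  0-010  0-100(✓)  0-101(✓)  0001-  0010-(✓)  01-00(✓)  01-01(✓)  010-0  0100-(✓)  011-1(✓)  0110-(✓)  1-001(✓)  1-011(✓)  1-100(✓)  1-101(✓)  1-110(✓)  1-111(✓)  10-00(✓)  10-01(✓)  10-11(✓)  100-1(✓)  1000-(✓)  101-0(✓)  101-1(✓)  1010-(✓)  1011-(✓)  11-01(✓)  11-10(✓)  11-11(✓)  110-1(✓)  1101-(✓)  111-0(✓)  111-1(✓)  1110-(✓)  1111-(✓)
size-2^2 implicants → --100(✓)  --101(✓)  -010-(✓)  -1-01  -11-1  -110-(✓)  0-10-(✓)  01-0-  1--01(✓)  1--11(✓)  1-0-1(✓)  1-1-0(✓)  1-1-1(✓)  1-10-(✓)  1-11-(✓)  10--1(✓)  10-0-  101--(✓)  11--1(✓)  11-1-  111--(✓)
size-2^3 implicants → --10-  1---1  1-1--
Unchecked terms (primes): --10-, -0011, -1-01, -1010, -11-1, 0-010, 0001-, 01-0-, 010-0, 1---1, 1-1--, 10-0-, 11-1-
Minterm coverage:
  m2 ⊆ 0-010,0001-
  m3 ⊆ -0011,0001-
  m4 ⊆ --10- [E]
  m5 ⊆ --10- [E]
  m8 ⊆ 01-0-,010-0
  m9 ⊆ -1-01,01-0-
  m10 ⊆ -1010,0-010,010-0
  m12 ⊆ --10-,01-0-
  m13 ⊆ --10-,-1-01,-11-1,01-0-
  m15 ⊆ -11-1 [E]
  m16 ⊆ 10-0- [E]
  m17 ⊆ 1---1,10-0-
  m19 ⊆ -0011,1---1
  m20 ⊆ --10-,1-1--,10-0-
  m22 ⊆ 1-1-- [E]
  m23 ⊆ 1---1,1-1--
  m25 ⊆ -1-01,1---1
  m27 ⊆ 1---1,11-1-
  m28 ⊆ --10-,1-1--
  m29 ⊆ --10-,-1-01,-11-1,1---1,1-1--
  m30 ⊆ 1-1--,11-1-
  m31 ⊆ -11-1,1---1,1-1--,11-1-
E = {--10-, -11-1, 1-1--, 10-0-}

YES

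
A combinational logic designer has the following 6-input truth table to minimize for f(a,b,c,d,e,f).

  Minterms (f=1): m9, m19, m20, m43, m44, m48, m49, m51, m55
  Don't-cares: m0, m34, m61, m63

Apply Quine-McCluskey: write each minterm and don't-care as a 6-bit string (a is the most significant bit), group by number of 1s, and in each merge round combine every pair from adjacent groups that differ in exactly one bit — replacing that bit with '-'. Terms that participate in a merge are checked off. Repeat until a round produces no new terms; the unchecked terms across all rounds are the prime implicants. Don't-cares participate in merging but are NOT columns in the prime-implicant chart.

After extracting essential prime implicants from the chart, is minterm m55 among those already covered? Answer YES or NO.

Round 0: 000000 001001 010011✓ 010100 100010 101011 101100 110000✓ 110001✓ 110011✓ 110111✓ 111101✓ 111111✓
Round 1: -10011 11-111 110-11 1100-1 11000- 1111-1
PIs = {-10011, 000000, 001001, 010100, 100010, 101011, 101100, 11-111, 110-11, 1100-1, 11000-, 1111-1}
Coverage chart:
  m9: 001001 ←essential
  m19: -10011 ←essential
  m20: 010100 ←essential
  m43: 101011 ←essential
  m44: 101100 ←essential
  m48: 11000- ←essential
  m49: 1100-1,11000-
  m51: -10011,110-11,1100-1
  m55: 11-111,110-11
Essential: -10011, 001001, 010100, 101011, 101100, 11000-

NO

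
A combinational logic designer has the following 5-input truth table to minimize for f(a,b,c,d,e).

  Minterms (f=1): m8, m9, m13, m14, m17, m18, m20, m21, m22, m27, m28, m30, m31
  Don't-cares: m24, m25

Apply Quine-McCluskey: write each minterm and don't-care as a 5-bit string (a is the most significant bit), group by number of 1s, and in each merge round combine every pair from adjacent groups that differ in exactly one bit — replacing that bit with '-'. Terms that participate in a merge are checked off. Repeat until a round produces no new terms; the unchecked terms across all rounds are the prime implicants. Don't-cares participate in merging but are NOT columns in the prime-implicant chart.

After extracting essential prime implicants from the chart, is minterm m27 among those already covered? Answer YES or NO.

size-2^0 implicants → 01000(✓)  01001(✓)  01101(✓)  01110(✓)  10001(✓)  10010(✓)  10100(✓)  10101(✓)  10110(✓)  11000(✓)  11001(✓)  11011(✓)  11100(✓)  11110(✓)  11111(✓)
size-2^1 implicants → -1000(✓)  -1001(✓)  -1110  01-01  0100-(✓)  1-001  1-100(✓)  1-110(✓)  10-01  10-10  101-0(✓)  1010-  11-00  11-11  110-1  1100-(✓)  111-0(✓)  1111-
size-2^2 implicants → -100-  1-1-0
Unchecked terms (primes): -100-, -1110, 01-01, 1-001, 1-1-0, 10-01, 10-10, 1010-, 11-00, 11-11, 110-1, 1111-
Minterm coverage:
  m8 ⊆ -100- [E]
  m9 ⊆ -100-,01-01
  m13 ⊆ 01-01 [E]
  m14 ⊆ -1110 [E]
  m17 ⊆ 1-001,10-01
  m18 ⊆ 10-10 [E]
  m20 ⊆ 1-1-0,1010-
  m21 ⊆ 10-01,1010-
  m22 ⊆ 1-1-0,10-10
  m27 ⊆ 11-11,110-1
  m28 ⊆ 1-1-0,11-00
  m30 ⊆ -1110,1-1-0,1111-
  m31 ⊆ 11-11,1111-
E = {-100-, -1110, 01-01, 10-10}

NO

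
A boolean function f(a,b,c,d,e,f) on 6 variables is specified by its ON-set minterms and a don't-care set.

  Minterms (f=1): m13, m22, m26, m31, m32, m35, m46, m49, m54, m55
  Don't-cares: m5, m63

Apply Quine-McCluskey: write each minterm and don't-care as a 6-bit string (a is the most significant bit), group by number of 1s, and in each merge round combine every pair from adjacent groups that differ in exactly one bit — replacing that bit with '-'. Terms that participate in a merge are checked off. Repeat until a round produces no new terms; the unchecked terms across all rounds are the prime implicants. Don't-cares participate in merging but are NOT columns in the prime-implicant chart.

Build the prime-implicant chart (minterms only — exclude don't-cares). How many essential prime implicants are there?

[col 0] 000101*, 001101*, 010110*, 011010, 011111*, 100000, 100011, 101110, 110001, 110110*, 110111*, 111111*
[col 1] -10110, -11111, 00-101, 11-111, 11011-
Prime implicants: -10110, -11111, 00-101, 011010, 100000, 100011, 101110, 11-111, 110001, 11011-
PI chart (minterm → PIs covering it):
  13 | 00-101  (sole → essential)
  22 | -10110  (sole → essential)
  26 | 011010  (sole → essential)
  31 | -11111  (sole → essential)
  32 | 100000  (sole → essential)
  35 | 100011  (sole → essential)
  46 | 101110  (sole → essential)
  49 | 110001  (sole → essential)
  54 | -10110,11011-
  55 | 11-111,11011-
Essential prime implicants: -10110, -11111, 00-101, 011010, 100000, 100011, 101110, 110001

8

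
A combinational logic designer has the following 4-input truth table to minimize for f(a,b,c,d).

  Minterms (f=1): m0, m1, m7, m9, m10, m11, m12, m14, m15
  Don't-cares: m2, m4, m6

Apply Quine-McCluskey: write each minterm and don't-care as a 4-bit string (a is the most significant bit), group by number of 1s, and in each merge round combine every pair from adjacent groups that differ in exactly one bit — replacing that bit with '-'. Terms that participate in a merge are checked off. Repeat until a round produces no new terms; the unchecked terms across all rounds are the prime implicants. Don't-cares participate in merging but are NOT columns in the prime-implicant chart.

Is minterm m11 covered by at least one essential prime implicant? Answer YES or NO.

[col 0] 0000*, 0001*, 0010*, 0100*, 0110*, 0111*, 1001*, 1010*, 1011*, 1100*, 1110*, 1111*
[col 1] -001, -010*, -100*, -110*, -111*, 0-00*, 0-10*, 00-0*, 000-, 01-0*, 011-*, 1-10*, 1-11*, 10-1, 101-*, 11-0*, 111-*
[col 2] --10, -1-0, -11-, 0--0, 1-1-
Prime implicants: --10, -001, -1-0, -11-, 0--0, 000-, 1-1-, 10-1
PI chart (minterm → PIs covering it):
  0 | 0--0,000-
  1 | -001,000-
  7 | -11-  (sole → essential)
  9 | -001,10-1
  10 | --10,1-1-
  11 | 1-1-,10-1
  12 | -1-0  (sole → essential)
  14 | --10,-1-0,-11-,1-1-
  15 | -11-,1-1-
Essential prime implicants: -1-0, -11-

NO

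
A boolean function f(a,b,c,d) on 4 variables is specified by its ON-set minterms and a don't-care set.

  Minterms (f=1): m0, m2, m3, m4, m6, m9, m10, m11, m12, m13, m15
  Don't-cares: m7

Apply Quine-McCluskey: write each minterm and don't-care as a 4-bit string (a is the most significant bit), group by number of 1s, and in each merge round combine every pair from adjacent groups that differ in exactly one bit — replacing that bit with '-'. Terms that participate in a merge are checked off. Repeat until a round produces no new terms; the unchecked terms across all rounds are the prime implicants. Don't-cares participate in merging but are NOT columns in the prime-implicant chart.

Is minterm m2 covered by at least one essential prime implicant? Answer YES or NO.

YES

[col 0] 0000*, 0010*, 0011*, 0100*, 0110*, 0111*, 1001*, 1010*, 1011*, 1100*, 1101*, 1111*
[col 1] -010*, -011*, -100, -111*, 0-00*, 0-10*, 0-11*, 00-0*, 001-*, 01-0*, 011-*, 1-01*, 1-11*, 10-1*, 101-*, 11-1*, 110-
[col 2] --11, -01-, 0--0, 0-1-, 1--1
Prime implicants: --11, -01-, -100, 0--0, 0-1-, 1--1, 110-
PI chart (minterm → PIs covering it):
  0 | 0--0  (sole → essential)
  2 | -01-,0--0,0-1-
  3 | --11,-01-,0-1-
  4 | -100,0--0
  6 | 0--0,0-1-
  9 | 1--1  (sole → essential)
  10 | -01-  (sole → essential)
  11 | --11,-01-,1--1
  12 | -100,110-
  13 | 1--1,110-
  15 | --11,1--1
Essential prime implicants: -01-, 0--0, 1--1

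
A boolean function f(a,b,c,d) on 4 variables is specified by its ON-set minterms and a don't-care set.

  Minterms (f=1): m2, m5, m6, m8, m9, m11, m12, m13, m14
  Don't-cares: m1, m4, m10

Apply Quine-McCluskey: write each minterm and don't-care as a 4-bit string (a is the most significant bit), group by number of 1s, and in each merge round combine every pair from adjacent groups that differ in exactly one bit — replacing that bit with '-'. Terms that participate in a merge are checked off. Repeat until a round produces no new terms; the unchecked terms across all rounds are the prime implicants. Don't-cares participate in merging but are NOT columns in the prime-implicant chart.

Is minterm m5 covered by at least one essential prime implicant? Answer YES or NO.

NO

size-2^0 implicants → 0001(✓)  0010(✓)  0100(✓)  0101(✓)  0110(✓)  1000(✓)  1001(✓)  1010(✓)  1011(✓)  1100(✓)  1101(✓)  1110(✓)
size-2^1 implicants → -001(✓)  -010(✓)  -100(✓)  -101(✓)  -110(✓)  0-01(✓)  0-10(✓)  01-0(✓)  010-(✓)  1-00(✓)  1-01(✓)  1-10(✓)  10-0(✓)  10-1(✓)  100-(✓)  101-(✓)  11-0(✓)  110-(✓)
size-2^2 implicants → --01  --10  -1-0  -10-  1--0  1-0-  10--
Unchecked terms (primes): --01, --10, -1-0, -10-, 1--0, 1-0-, 10--
Minterm coverage:
  m2 ⊆ --10 [E]
  m5 ⊆ --01,-10-
  m6 ⊆ --10,-1-0
  m8 ⊆ 1--0,1-0-,10--
  m9 ⊆ --01,1-0-,10--
  m11 ⊆ 10-- [E]
  m12 ⊆ -1-0,-10-,1--0,1-0-
  m13 ⊆ --01,-10-,1-0-
  m14 ⊆ --10,-1-0,1--0
E = {--10, 10--}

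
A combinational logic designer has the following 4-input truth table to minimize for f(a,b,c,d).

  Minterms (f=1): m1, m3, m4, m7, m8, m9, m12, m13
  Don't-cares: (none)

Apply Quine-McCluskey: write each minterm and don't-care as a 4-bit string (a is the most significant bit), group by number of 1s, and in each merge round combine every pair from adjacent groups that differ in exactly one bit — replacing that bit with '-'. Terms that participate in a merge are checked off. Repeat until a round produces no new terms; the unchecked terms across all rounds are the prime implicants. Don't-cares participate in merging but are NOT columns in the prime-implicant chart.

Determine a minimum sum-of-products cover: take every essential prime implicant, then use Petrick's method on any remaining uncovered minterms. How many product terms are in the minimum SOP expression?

4

[col 0] 0001*, 0011*, 0100*, 0111*, 1000*, 1001*, 1100*, 1101*
[col 1] -001, -100, 0-11, 00-1, 1-00*, 1-01*, 100-*, 110-*
[col 2] 1-0-
Prime implicants: -001, -100, 0-11, 00-1, 1-0-
PI chart (minterm → PIs covering it):
  1 | -001,00-1
  3 | 0-11,00-1
  4 | -100  (sole → essential)
  7 | 0-11  (sole → essential)
  8 | 1-0-  (sole → essential)
  9 | -001,1-0-
  12 | -100,1-0-
  13 | 1-0-  (sole → essential)
Essential prime implicants: -100, 0-11, 1-0-
Petrick residual → -001
Minimum SOP uses 4 PIs: b'c'd + bc'd' + a'cd + ac'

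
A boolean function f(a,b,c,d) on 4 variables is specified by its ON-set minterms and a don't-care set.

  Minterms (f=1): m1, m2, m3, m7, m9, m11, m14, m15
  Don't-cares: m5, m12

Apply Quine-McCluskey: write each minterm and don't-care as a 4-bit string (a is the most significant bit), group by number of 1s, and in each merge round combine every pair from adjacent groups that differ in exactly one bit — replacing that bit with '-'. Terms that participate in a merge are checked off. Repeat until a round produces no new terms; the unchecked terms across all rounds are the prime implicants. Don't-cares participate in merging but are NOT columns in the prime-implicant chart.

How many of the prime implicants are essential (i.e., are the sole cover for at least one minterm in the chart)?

2

[col 0] 0001*, 0010*, 0011*, 0101*, 0111*, 1001*, 1011*, 1100*, 1110*, 1111*
[col 1] -001*, -011*, -111*, 0-01*, 0-11*, 00-1*, 001-, 01-1*, 1-11*, 10-1*, 11-0, 111-
[col 2] --11, -0-1, 0--1
Prime implicants: --11, -0-1, 0--1, 001-, 11-0, 111-
PI chart (minterm → PIs covering it):
  1 | -0-1,0--1
  2 | 001-  (sole → essential)
  3 | --11,-0-1,0--1,001-
  7 | --11,0--1
  9 | -0-1  (sole → essential)
  11 | --11,-0-1
  14 | 11-0,111-
  15 | --11,111-
Essential prime implicants: -0-1, 001-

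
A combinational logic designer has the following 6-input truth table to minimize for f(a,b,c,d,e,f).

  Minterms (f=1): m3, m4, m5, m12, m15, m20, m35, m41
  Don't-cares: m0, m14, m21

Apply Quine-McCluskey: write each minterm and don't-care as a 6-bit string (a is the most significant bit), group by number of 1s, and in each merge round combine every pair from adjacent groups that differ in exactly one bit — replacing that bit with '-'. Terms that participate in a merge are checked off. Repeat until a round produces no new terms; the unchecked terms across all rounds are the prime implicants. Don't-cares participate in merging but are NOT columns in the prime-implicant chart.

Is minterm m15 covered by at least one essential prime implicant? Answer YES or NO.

YES

[col 0] 000000*, 000011*, 000100*, 000101*, 001100*, 001110*, 001111*, 010100*, 010101*, 100011*, 101001
[col 1] -00011, 0-0100*, 0-0101*, 00-100, 000-00, 00010-*, 0011-0, 00111-, 01010-*
[col 2] 0-010-
Prime implicants: -00011, 0-010-, 00-100, 000-00, 0011-0, 00111-, 101001
PI chart (minterm → PIs covering it):
  3 | -00011  (sole → essential)
  4 | 0-010-,00-100,000-00
  5 | 0-010-  (sole → essential)
  12 | 00-100,0011-0
  15 | 00111-  (sole → essential)
  20 | 0-010-  (sole → essential)
  35 | -00011  (sole → essential)
  41 | 101001  (sole → essential)
Essential prime implicants: -00011, 0-010-, 00111-, 101001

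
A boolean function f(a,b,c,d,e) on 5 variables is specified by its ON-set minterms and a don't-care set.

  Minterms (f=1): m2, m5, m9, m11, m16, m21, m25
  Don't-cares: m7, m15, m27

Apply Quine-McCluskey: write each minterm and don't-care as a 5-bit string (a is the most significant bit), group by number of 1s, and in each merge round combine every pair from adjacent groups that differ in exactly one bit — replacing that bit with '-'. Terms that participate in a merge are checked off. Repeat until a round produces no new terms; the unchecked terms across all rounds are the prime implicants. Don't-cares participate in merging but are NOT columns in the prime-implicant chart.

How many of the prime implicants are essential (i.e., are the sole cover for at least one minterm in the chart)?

Round 0: 00010 00101✓ 00111✓ 01001✓ 01011✓ 01111✓ 10000 10101✓ 11001✓ 11011✓
Round 1: -0101 -1001✓ -1011✓ 0-111 001-1 01-11 010-1✓ 110-1✓
Round 2: -10-1
PIs = {-0101, -10-1, 0-111, 00010, 001-1, 01-11, 10000}
Coverage chart:
  m2: 00010 ←essential
  m5: -0101,001-1
  m9: -10-1 ←essential
  m11: -10-1,01-11
  m16: 10000 ←essential
  m21: -0101 ←essential
  m25: -10-1 ←essential
Essential: -0101, -10-1, 00010, 10000

4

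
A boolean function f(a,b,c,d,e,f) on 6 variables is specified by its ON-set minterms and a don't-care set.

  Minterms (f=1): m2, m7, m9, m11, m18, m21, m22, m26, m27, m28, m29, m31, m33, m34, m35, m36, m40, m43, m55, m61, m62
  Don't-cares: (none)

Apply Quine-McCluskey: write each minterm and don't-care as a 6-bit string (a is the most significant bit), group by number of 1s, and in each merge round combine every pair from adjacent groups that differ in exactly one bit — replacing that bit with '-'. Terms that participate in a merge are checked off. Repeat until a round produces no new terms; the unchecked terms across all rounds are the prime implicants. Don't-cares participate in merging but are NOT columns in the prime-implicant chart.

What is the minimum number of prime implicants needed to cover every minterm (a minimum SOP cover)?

15

[col 0] 000010*, 000111, 001001*, 001011*, 010010*, 010101*, 010110*, 011010*, 011011*, 011100*, 011101*, 011111*, 100001*, 100010*, 100011*, 100100, 101000, 101011*, 110111, 111101*, 111110
[col 1] -00010, -01011, -11101, 0-0010, 0-1011, 0010-1, 01-010, 01-101, 010-10, 011-11, 01101-, 0111-1, 01110-, 10-011, 1000-1, 10001-
Prime implicants: -00010, -01011, -11101, 0-0010, 0-1011, 000111, 0010-1, 01-010, 01-101, 010-10, 011-11, 01101-, 0111-1, 01110-, 10-011, 1000-1, 10001-, 100100, 101000, 110111, 111110
PI chart (minterm → PIs covering it):
  2 | -00010,0-0010
  7 | 000111  (sole → essential)
  9 | 0010-1  (sole → essential)
  11 | -01011,0-1011,0010-1
  18 | 0-0010,01-010,010-10
  21 | 01-101  (sole → essential)
  22 | 010-10  (sole → essential)
  26 | 01-010,01101-
  27 | 0-1011,011-11,01101-
  28 | 01110-  (sole → essential)
  29 | -11101,01-101,0111-1,01110-
  31 | 011-11,0111-1
  33 | 1000-1  (sole → essential)
  34 | -00010,10001-
  35 | 10-011,1000-1,10001-
  36 | 100100  (sole → essential)
  40 | 101000  (sole → essential)
  43 | -01011,10-011
  55 | 110111  (sole → essential)
  61 | -11101  (sole → essential)
  62 | 111110  (sole → essential)
Essential prime implicants: -11101, 000111, 0010-1, 01-101, 010-10, 01110-, 1000-1, 100100, 101000, 110111, 111110
Petrick residual → -00010, -01011, 01-010, 011-11
Minimum SOP uses 15 PIs: b'c'd'ef' + b'cd'ef + bcde'f + a'b'c'def + a'b'cd'f + a'bd'ef' + a'bde'f + a'bc'ef' + a'bcef + a'bcde' + ab'c'd'f + ab'c'de'f' + ab'cd'e'f' + abc'def + abcdef'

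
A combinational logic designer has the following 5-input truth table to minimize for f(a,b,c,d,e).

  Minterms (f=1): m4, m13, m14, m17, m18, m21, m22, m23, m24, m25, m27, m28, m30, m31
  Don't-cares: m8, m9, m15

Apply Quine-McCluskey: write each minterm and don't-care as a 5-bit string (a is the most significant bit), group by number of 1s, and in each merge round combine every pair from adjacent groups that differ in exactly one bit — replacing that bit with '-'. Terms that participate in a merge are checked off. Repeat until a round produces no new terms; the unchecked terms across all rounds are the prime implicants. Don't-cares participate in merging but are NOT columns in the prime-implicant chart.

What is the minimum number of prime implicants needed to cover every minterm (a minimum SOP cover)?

[col 0] 00100, 01000*, 01001*, 01101*, 01110*, 01111*, 10001*, 10010*, 10101*, 10110*, 10111*, 11000*, 11001*, 11011*, 11100*, 11110*, 11111*
[col 1] -1000*, -1001*, -1110*, -1111*, 01-01, 0100-*, 011-1, 0111-*, 1-001, 1-110*, 1-111*, 10-01, 10-10, 101-1, 1011-*, 11-00, 11-11, 110-1, 1100-*, 111-0, 1111-*
[col 2] -100-, -111-, 1-11-
Prime implicants: -100-, -111-, 00100, 01-01, 011-1, 1-001, 1-11-, 10-01, 10-10, 101-1, 11-00, 11-11, 110-1, 111-0
PI chart (minterm → PIs covering it):
  4 | 00100  (sole → essential)
  13 | 01-01,011-1
  14 | -111-  (sole → essential)
  17 | 1-001,10-01
  18 | 10-10  (sole → essential)
  21 | 10-01,101-1
  22 | 1-11-,10-10
  23 | 1-11-,101-1
  24 | -100-,11-00
  25 | -100-,1-001,110-1
  27 | 11-11,110-1
  28 | 11-00,111-0
  30 | -111-,1-11-,111-0
  31 | -111-,1-11-,11-11
Essential prime implicants: -111-, 00100, 10-10
Petrick residual → 01-01, 1-001, 101-1, 11-00, 11-11
Minimum SOP uses 8 PIs: bcd + a'b'cd'e' + a'bd'e + ac'd'e + ab'de' + ab'ce + abd'e' + abde

8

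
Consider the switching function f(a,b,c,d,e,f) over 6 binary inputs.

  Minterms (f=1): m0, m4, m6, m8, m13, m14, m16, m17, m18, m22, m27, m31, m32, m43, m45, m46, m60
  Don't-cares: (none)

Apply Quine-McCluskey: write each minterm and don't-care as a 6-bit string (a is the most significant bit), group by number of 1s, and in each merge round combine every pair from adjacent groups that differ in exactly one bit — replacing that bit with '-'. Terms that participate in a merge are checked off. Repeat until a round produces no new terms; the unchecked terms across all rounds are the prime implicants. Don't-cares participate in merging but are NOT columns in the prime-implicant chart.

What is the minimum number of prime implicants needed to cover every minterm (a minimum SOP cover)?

10

size-2^0 implicants → 000000(✓)  000100(✓)  000110(✓)  001000(✓)  001101(✓)  001110(✓)  010000(✓)  010001(✓)  010010(✓)  010110(✓)  011011(✓)  011111(✓)  100000(✓)  101011  101101(✓)  101110(✓)  111100
size-2^1 implicants → -00000  -01101  -01110  0-0000  0-0110  00-000  00-110  000-00  0001-0  010-10  0100-0  01000-  011-11
Unchecked terms (primes): -00000, -01101, -01110, 0-0000, 0-0110, 00-000, 00-110, 000-00, 0001-0, 010-10, 0100-0, 01000-, 011-11, 101011, 111100
Minterm coverage:
  m0 ⊆ -00000,0-0000,00-000,000-00
  m4 ⊆ 000-00,0001-0
  m6 ⊆ 0-0110,00-110,0001-0
  m8 ⊆ 00-000 [E]
  m13 ⊆ -01101 [E]
  m14 ⊆ -01110,00-110
  m16 ⊆ 0-0000,0100-0,01000-
  m17 ⊆ 01000- [E]
  m18 ⊆ 010-10,0100-0
  m22 ⊆ 0-0110,010-10
  m27 ⊆ 011-11 [E]
  m31 ⊆ 011-11 [E]
  m32 ⊆ -00000 [E]
  m43 ⊆ 101011 [E]
  m45 ⊆ -01101 [E]
  m46 ⊆ -01110 [E]
  m60 ⊆ 111100 [E]
E = {-00000, -01101, -01110, 00-000, 01000-, 011-11, 101011, 111100}
Petrick residual → 0001-0, 010-10
Cover = b'c'd'e'f' + b'cde'f + b'cdef' + a'b'd'e'f' + a'b'c'df' + a'bc'ef' + a'bc'd'e' + a'bcef + ab'cd'ef + abcde'f'  |cover|=10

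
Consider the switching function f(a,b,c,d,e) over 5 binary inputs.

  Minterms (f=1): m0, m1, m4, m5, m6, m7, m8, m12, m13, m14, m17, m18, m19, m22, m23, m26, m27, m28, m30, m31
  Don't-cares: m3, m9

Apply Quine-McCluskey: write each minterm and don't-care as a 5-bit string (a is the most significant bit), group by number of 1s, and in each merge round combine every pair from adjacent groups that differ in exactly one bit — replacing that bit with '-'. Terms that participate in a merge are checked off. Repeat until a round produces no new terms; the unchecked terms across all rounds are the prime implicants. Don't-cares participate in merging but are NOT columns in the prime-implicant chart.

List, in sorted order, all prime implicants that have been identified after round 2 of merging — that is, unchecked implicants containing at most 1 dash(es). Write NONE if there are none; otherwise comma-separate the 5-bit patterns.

NONE

Round 0: 00000✓ 00001✓ 00011✓ 00100✓ 00101✓ 00110✓ 00111✓ 01000✓ 01001✓ 01100✓ 01101✓ 01110✓ 10001✓ 10010✓ 10011✓ 10110✓ 10111✓ 11010✓ 11011✓ 11100✓ 11110✓ 11111✓
Round 1: -0001✓ -0011✓ -0110✓ -0111✓ -1100✓ -1110✓ 0-000✓ 0-001✓ 0-100✓ 0-101✓ 0-110✓ 00-00✓ 00-01✓ 00-11✓ 000-1✓ 0000-✓ 001-0✓ 001-1✓ 0010-✓ 0011-✓ 01-00✓ 01-01✓ 0100-✓ 011-0✓ 0110-✓ 1-010✓ 1-011✓ 1-110✓ 1-111✓ 10-10✓ 10-11✓ 100-1✓ 1001-✓ 1011-✓ 11-10✓ 11-11✓ 1101-✓ 111-0✓ 1111-✓
Round 2: --110 -0-11 -00-1 -011- -11-0 0--00✓ 0--01✓ 0-00-✓ 0-1-0 0-10-✓ 00--1 00-0-✓ 001-- 01-0-✓ 1--10✓ 1--11✓ 1-01-✓ 1-11-✓ 10-1-✓ 11-1-✓
Round 3: 0--0- 1--1-
PIs = {--110, -0-11, -00-1, -011-, -11-0, 0--0-, 0-1-0, 00--1, 001--, 1--1-}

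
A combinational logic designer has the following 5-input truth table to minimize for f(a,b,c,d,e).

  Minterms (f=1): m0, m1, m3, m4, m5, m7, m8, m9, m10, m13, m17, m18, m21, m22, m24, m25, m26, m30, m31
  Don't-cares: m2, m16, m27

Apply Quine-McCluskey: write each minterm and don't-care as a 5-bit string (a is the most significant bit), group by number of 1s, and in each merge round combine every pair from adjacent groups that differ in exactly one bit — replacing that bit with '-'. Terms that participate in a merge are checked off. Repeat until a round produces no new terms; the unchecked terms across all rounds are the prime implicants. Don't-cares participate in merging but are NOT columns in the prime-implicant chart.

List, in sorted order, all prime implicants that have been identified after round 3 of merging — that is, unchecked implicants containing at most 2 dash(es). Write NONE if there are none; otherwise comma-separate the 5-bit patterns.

[col 0] 00000*, 00001*, 00010*, 00011*, 00100*, 00101*, 00111*, 01000*, 01001*, 01010*, 01101*, 10000*, 10001*, 10010*, 10101*, 10110*, 11000*, 11001*, 11010*, 11011*, 11110*, 11111*
[col 1] -0000*, -0001*, -0010*, -0101*, -1000*, -1001*, -1010*, 0-000*, 0-001*, 0-010*, 0-101*, 00-00*, 00-01*, 00-11*, 000-0*, 000-1*, 0000-*, 0001-*, 001-1*, 0010-*, 01-01*, 010-0*, 0100-*, 1-000*, 1-001*, 1-010*, 1-110*, 10-01*, 10-10*, 100-0*, 1000-*, 11-10*, 11-11*, 110-0*, 110-1*, 1100-*, 1101-*, 1111-*
[col 2] --000*, --001*, --010*, -0-01, -00-0*, -000-*, -10-0*, -100-*, 0--01, 0-0-0*, 0-00-*, 00--1, 00-0-, 000--, 1--10, 1-0-0*, 1-00-*, 11-1-, 110--
[col 3] --0-0, --00-
Prime implicants: --0-0, --00-, -0-01, 0--01, 00--1, 00-0-, 000--, 1--10, 11-1-, 110--

-0-01, 0--01, 00--1, 00-0-, 000--, 1--10, 11-1-, 110--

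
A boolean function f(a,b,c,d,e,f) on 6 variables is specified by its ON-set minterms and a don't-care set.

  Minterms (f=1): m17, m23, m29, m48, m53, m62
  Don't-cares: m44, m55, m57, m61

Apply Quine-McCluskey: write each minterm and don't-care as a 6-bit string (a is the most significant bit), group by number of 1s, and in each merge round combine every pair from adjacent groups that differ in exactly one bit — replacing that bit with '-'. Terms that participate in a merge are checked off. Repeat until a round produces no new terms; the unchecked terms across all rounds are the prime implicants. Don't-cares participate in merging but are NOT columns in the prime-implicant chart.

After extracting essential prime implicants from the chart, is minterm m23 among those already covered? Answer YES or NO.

Round 0: 010001 010111✓ 011101✓ 101100 110000 110101✓ 110111✓ 111001✓ 111101✓ 111110
Round 1: -10111 -11101 11-101 1101-1 111-01
PIs = {-10111, -11101, 010001, 101100, 11-101, 110000, 1101-1, 111-01, 111110}
Coverage chart:
  m17: 010001 ←essential
  m23: -10111 ←essential
  m29: -11101 ←essential
  m48: 110000 ←essential
  m53: 11-101,1101-1
  m62: 111110 ←essential
Essential: -10111, -11101, 010001, 110000, 111110

YES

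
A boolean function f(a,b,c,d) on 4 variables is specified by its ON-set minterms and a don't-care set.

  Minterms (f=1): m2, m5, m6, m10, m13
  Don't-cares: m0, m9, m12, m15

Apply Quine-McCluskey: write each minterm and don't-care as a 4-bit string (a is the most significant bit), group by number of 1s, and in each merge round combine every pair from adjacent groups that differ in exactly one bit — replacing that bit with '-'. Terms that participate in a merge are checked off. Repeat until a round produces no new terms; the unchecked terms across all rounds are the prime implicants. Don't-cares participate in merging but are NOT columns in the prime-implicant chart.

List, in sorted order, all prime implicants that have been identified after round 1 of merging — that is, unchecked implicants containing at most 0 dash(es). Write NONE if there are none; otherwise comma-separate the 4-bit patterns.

[col 0] 0000*, 0010*, 0101*, 0110*, 1001*, 1010*, 1100*, 1101*, 1111*
[col 1] -010, -101, 0-10, 00-0, 1-01, 11-1, 110-
Prime implicants: -010, -101, 0-10, 00-0, 1-01, 11-1, 110-

NONE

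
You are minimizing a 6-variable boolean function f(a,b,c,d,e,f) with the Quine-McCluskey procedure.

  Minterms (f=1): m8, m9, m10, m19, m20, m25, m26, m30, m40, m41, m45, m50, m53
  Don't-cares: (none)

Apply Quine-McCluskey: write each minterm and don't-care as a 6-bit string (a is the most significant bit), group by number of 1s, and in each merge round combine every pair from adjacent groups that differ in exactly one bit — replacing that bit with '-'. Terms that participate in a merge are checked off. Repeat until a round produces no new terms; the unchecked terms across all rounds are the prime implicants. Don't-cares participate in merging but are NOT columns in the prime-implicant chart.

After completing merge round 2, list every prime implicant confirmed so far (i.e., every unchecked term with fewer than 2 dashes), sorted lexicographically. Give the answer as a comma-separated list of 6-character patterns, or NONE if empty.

size-2^0 implicants → 001000(✓)  001001(✓)  001010(✓)  010011  010100  011001(✓)  011010(✓)  011110(✓)  101000(✓)  101001(✓)  101101(✓)  110010  110101
size-2^1 implicants → -01000(✓)  -01001(✓)  0-1001  0-1010  0010-0  00100-(✓)  011-10  101-01  10100-(✓)
size-2^2 implicants → -0100-
Unchecked terms (primes): -0100-, 0-1001, 0-1010, 0010-0, 010011, 010100, 011-10, 101-01, 110010, 110101

0-1001, 0-1010, 0010-0, 010011, 010100, 011-10, 101-01, 110010, 110101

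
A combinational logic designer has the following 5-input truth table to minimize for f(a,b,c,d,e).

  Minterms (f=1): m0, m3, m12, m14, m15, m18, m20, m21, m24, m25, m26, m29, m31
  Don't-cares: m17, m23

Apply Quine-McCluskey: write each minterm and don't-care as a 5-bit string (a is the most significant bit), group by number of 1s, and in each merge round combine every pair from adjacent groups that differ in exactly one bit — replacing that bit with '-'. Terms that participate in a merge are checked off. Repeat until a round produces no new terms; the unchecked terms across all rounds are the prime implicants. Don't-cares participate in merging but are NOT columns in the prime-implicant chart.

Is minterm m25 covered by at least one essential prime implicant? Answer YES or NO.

NO

[col 0] 00000, 00011, 01100*, 01110*, 01111*, 10001*, 10010*, 10100*, 10101*, 10111*, 11000*, 11001*, 11010*, 11101*, 11111*
[col 1] -1111, 011-0, 0111-, 1-001*, 1-010, 1-101*, 1-111*, 10-01*, 101-1*, 1010-, 11-01*, 110-0, 1100-, 111-1*
[col 2] 1--01, 1-1-1
Prime implicants: -1111, 00000, 00011, 011-0, 0111-, 1--01, 1-010, 1-1-1, 1010-, 110-0, 1100-
PI chart (minterm → PIs covering it):
  0 | 00000  (sole → essential)
  3 | 00011  (sole → essential)
  12 | 011-0  (sole → essential)
  14 | 011-0,0111-
  15 | -1111,0111-
  18 | 1-010  (sole → essential)
  20 | 1010-  (sole → essential)
  21 | 1--01,1-1-1,1010-
  24 | 110-0,1100-
  25 | 1--01,1100-
  26 | 1-010,110-0
  29 | 1--01,1-1-1
  31 | -1111,1-1-1
Essential prime implicants: 00000, 00011, 011-0, 1-010, 1010-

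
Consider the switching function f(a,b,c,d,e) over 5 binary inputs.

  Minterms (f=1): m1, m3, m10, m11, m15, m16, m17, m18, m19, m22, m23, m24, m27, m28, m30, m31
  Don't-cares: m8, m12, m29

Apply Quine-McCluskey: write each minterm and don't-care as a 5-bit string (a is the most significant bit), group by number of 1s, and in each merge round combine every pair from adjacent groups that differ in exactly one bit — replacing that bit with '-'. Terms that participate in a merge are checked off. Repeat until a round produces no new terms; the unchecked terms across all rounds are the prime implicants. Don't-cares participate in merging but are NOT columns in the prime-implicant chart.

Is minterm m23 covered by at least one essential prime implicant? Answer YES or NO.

NO

Round 0: 00001✓ 00011✓ 01000✓ 01010✓ 01011✓ 01100✓ 01111✓ 10000✓ 10001✓ 10010✓ 10011✓ 10110✓ 10111✓ 11000✓ 11011✓ 11100✓ 11101✓ 11110✓ 11111✓
Round 1: -0001✓ -0011✓ -1000✓ -1011✓ -1100✓ -1111✓ 0-011✓ 000-1✓ 01-00✓ 01-11✓ 010-0 0101- 1-000 1-011✓ 1-110✓ 1-111✓ 10-10✓ 10-11✓ 100-0✓ 100-1✓ 1000-✓ 1001-✓ 1011-✓ 11-00✓ 11-11✓ 111-0✓ 111-1✓ 1110-✓ 1111-✓
Round 2: --011 -00-1 -1-00 -1-11 1--11 1-11- 10-1- 100-- 111--
PIs = {--011, -00-1, -1-00, -1-11, 010-0, 0101-, 1--11, 1-000, 1-11-, 10-1-, 100--, 111--}
Coverage chart:
  m1: -00-1 ←essential
  m3: --011,-00-1
  m10: 010-0,0101-
  m11: --011,-1-11,0101-
  m15: -1-11 ←essential
  m16: 1-000,100--
  m17: -00-1,100--
  m18: 10-1-,100--
  m19: --011,-00-1,1--11,10-1-,100--
  m22: 1-11-,10-1-
  m23: 1--11,1-11-,10-1-
  m24: -1-00,1-000
  m27: --011,-1-11,1--11
  m28: -1-00,111--
  m30: 1-11-,111--
  m31: -1-11,1--11,1-11-,111--
Essential: -00-1, -1-11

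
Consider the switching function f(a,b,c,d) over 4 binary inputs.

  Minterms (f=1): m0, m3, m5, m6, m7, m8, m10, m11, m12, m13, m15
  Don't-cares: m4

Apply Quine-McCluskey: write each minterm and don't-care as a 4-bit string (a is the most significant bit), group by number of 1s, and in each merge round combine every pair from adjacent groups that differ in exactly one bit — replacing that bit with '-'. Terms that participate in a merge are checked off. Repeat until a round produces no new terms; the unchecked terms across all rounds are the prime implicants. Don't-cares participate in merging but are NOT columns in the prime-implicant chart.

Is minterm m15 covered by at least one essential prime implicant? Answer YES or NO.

[col 0] 0000*, 0011*, 0100*, 0101*, 0110*, 0111*, 1000*, 1010*, 1011*, 1100*, 1101*, 1111*
[col 1] -000*, -011*, -100*, -101*, -111*, 0-00*, 0-11*, 01-0*, 01-1*, 010-*, 011-*, 1-00*, 1-11*, 10-0, 101-, 11-1*, 110-*
[col 2] --00, --11, -1-1, -10-, 01--
Prime implicants: --00, --11, -1-1, -10-, 01--, 10-0, 101-
PI chart (minterm → PIs covering it):
  0 | --00  (sole → essential)
  3 | --11  (sole → essential)
  5 | -1-1,-10-,01--
  6 | 01--  (sole → essential)
  7 | --11,-1-1,01--
  8 | --00,10-0
  10 | 10-0,101-
  11 | --11,101-
  12 | --00,-10-
  13 | -1-1,-10-
  15 | --11,-1-1
Essential prime implicants: --00, --11, 01--

YES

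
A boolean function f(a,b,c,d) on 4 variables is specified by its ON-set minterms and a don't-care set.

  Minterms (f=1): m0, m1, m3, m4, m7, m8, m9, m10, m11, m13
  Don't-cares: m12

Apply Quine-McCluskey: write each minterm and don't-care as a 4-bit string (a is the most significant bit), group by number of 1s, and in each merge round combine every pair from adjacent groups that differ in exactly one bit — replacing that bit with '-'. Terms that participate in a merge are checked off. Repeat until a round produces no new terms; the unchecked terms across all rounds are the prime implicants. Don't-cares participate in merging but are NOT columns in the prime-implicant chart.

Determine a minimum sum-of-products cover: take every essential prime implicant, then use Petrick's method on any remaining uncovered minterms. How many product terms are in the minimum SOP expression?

5

[col 0] 0000*, 0001*, 0011*, 0100*, 0111*, 1000*, 1001*, 1010*, 1011*, 1100*, 1101*
[col 1] -000*, -001*, -011*, -100*, 0-00*, 0-11, 00-1*, 000-*, 1-00*, 1-01*, 10-0*, 10-1*, 100-*, 101-*, 110-*
[col 2] --00, -0-1, -00-, 1-0-, 10--
Prime implicants: --00, -0-1, -00-, 0-11, 1-0-, 10--
PI chart (minterm → PIs covering it):
  0 | --00,-00-
  1 | -0-1,-00-
  3 | -0-1,0-11
  4 | --00  (sole → essential)
  7 | 0-11  (sole → essential)
  8 | --00,-00-,1-0-,10--
  9 | -0-1,-00-,1-0-,10--
  10 | 10--  (sole → essential)
  11 | -0-1,10--
  13 | 1-0-  (sole → essential)
Essential prime implicants: --00, 0-11, 1-0-, 10--
Petrick residual → -0-1
Minimum SOP uses 5 PIs: c'd' + b'd + a'cd + ac' + ab'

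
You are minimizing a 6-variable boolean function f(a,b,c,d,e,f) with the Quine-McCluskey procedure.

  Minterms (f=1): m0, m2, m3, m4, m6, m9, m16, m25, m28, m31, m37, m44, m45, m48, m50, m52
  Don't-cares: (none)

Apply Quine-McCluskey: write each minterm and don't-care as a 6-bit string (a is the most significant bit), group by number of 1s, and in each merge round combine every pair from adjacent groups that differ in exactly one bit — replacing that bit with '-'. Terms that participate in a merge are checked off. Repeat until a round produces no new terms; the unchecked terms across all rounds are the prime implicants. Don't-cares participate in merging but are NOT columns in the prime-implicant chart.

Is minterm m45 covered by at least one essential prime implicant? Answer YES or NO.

[col 0] 000000*, 000010*, 000011*, 000100*, 000110*, 001001*, 010000*, 011001*, 011100, 011111, 100101*, 101100*, 101101*, 110000*, 110010*, 110100*
[col 1] -10000, 0-0000, 0-1001, 000-00*, 000-10*, 0000-0*, 00001-, 0001-0*, 10-101, 10110-, 110-00, 1100-0
[col 2] 000--0
Prime implicants: -10000, 0-0000, 0-1001, 000--0, 00001-, 011100, 011111, 10-101, 10110-, 110-00, 1100-0
PI chart (minterm → PIs covering it):
  0 | 0-0000,000--0
  2 | 000--0,00001-
  3 | 00001-  (sole → essential)
  4 | 000--0  (sole → essential)
  6 | 000--0  (sole → essential)
  9 | 0-1001  (sole → essential)
  16 | -10000,0-0000
  25 | 0-1001  (sole → essential)
  28 | 011100  (sole → essential)
  31 | 011111  (sole → essential)
  37 | 10-101  (sole → essential)
  44 | 10110-  (sole → essential)
  45 | 10-101,10110-
  48 | -10000,110-00,1100-0
  50 | 1100-0  (sole → essential)
  52 | 110-00  (sole → essential)
Essential prime implicants: 0-1001, 000--0, 00001-, 011100, 011111, 10-101, 10110-, 110-00, 1100-0

YES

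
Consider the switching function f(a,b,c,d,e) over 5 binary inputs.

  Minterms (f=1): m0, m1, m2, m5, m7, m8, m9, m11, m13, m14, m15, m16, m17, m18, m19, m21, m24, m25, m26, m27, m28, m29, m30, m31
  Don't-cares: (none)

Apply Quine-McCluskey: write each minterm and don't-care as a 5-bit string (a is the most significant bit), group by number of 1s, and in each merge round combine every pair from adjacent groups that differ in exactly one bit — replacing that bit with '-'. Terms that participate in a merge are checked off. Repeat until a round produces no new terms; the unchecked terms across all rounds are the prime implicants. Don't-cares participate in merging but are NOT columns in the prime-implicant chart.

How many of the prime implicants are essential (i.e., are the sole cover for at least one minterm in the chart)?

Round 0: 00000✓ 00001✓ 00010✓ 00101✓ 00111✓ 01000✓ 01001✓ 01011✓ 01101✓ 01110✓ 01111✓ 10000✓ 10001✓ 10010✓ 10011✓ 10101✓ 11000✓ 11001✓ 11010✓ 11011✓ 11100✓ 11101✓ 11110✓ 11111✓
Round 1: -0000✓ -0001✓ -0010✓ -0101✓ -1000✓ -1001✓ -1011✓ -1101✓ -1110✓ -1111✓ 0-000✓ 0-001✓ 0-101✓ 0-111✓ 00-01✓ 000-0✓ 0000-✓ 001-1✓ 01-01✓ 01-11✓ 010-1✓ 0100-✓ 011-1✓ 0111-✓ 1-000✓ 1-001✓ 1-010✓ 1-011✓ 1-101✓ 10-01✓ 100-0✓ 100-1✓ 1000-✓ 1001-✓ 11-00✓ 11-01✓ 11-10✓ 11-11✓ 110-0✓ 110-1✓ 1100-✓ 1101-✓ 111-0✓ 111-1✓ 1110-✓ 1111-✓
Round 2: --000✓ --001✓ --101✓ -0-01✓ -00-0 -000-✓ -1-01✓ -1-11✓ -10-1✓ -100-✓ -11-1✓ -111- 0--01✓ 0-00-✓ 0-1-1 01--1✓ 1--01✓ 1-0-0✓ 1-0-1✓ 1-00-✓ 1-01-✓ 100--✓ 11--0✓ 11--1✓ 11-0-✓ 11-1-✓ 110--✓ 111--✓
Round 3: ---01 --00- -1--1 1-0-- 11---
PIs = {---01, --00-, -00-0, -1--1, -111-, 0-1-1, 1-0--, 11---}
Coverage chart:
  m0: --00-,-00-0
  m1: ---01,--00-
  m2: -00-0 ←essential
  m5: ---01,0-1-1
  m7: 0-1-1 ←essential
  m8: --00- ←essential
  m9: ---01,--00-,-1--1
  m11: -1--1 ←essential
  m13: ---01,-1--1,0-1-1
  m14: -111- ←essential
  m15: -1--1,-111-,0-1-1
  m16: --00-,-00-0,1-0--
  m17: ---01,--00-,1-0--
  m18: -00-0,1-0--
  m19: 1-0-- ←essential
  m21: ---01 ←essential
  m24: --00-,1-0--,11---
  m25: ---01,--00-,-1--1,1-0--,11---
  m26: 1-0--,11---
  m27: -1--1,1-0--,11---
  m28: 11--- ←essential
  m29: ---01,-1--1,11---
  m30: -111-,11---
  m31: -1--1,-111-,11---
Essential: ---01, --00-, -00-0, -1--1, -111-, 0-1-1, 1-0--, 11---

8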